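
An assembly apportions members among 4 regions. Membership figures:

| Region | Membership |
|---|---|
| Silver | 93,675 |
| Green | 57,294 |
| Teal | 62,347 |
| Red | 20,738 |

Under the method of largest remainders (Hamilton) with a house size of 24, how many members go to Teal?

Total 234054; standard divisor 234054/24 ≈ 9752.25.
Standard quotas: Silver 9.6055, Green 5.8750, Teal 6.3931, Red 2.1265.
Lower quotas: Silver 9, Green 5, Teal 6, Red 2 (sum 22, leaving 2 seats).
Remainders in descending order: Green 0.8750, Silver 0.6055, Teal 0.3931, Red 0.1265.
The surplus seats go to Green, Silver.
Teal receives 6.

6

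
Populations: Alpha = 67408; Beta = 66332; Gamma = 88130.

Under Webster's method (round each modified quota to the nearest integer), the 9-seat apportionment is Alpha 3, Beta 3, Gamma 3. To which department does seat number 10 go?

Priority for the next seat is population ÷ (current seats + 0.5).
Priorities: Alpha 19259.429, Beta 18952.000, Gamma 25180.000.
Highest priority: Gamma.

Gamma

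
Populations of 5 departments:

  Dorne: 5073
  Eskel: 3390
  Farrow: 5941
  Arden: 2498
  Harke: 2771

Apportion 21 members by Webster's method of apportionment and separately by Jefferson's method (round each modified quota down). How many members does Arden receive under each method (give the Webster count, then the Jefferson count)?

Webster: Dorne 5, Eskel 4, Farrow 6, Arden 3, Harke 3.
Jefferson: Dorne 5, Eskel 4, Farrow 7, Arden 2, Harke 3.
Arden gets 3 under Webster and 2 under Jefferson.

3 and 2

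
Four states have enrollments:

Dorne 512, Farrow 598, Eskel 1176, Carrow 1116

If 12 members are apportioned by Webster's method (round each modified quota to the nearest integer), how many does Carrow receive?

Standard divisor 3402/12 ≈ 283.5; standard quotas: Dorne 1.806, Farrow 2.109, Eskel 4.148, Carrow 3.937.
Rounding to the nearest integer gives Dorne 2, Farrow 2, Eskel 4, Carrow 4 — total 12, matching the house size, so no adjustment is needed.
Carrow receives 4.

4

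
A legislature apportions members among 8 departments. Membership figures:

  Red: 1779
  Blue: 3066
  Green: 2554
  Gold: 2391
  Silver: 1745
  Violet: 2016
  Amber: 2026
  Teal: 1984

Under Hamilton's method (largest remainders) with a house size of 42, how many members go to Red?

4

The standard divisor is 17561/42 ≈ 418.119.
Standard quotas: Red 4.255, Blue 7.333, Green 6.108, Gold 5.718, Silver 4.173, Violet 4.822, Amber 4.846, Teal 4.745.
Lower quotas: Red 4, Blue 7, Green 6, Gold 5, Silver 4, Violet 4, Amber 4, Teal 4 (sum 38, leaving 4 seats).
Remainders in descending order: Amber 0.846, Violet 0.822, Teal 0.745, Gold 0.718, Blue 0.333, Red 0.255, Silver 0.173, Green 0.108.
The surplus seats go to Amber, Violet, Teal, Gold.
Red receives 4.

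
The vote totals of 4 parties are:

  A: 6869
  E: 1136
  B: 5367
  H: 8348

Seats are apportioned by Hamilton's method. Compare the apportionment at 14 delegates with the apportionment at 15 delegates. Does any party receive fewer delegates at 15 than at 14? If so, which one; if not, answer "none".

At 14 seats: A 4, E 1, B 4, H 5.
At 15 seats: A 5, E 1, B 3, H 6.
B drops from 4 to 3.

B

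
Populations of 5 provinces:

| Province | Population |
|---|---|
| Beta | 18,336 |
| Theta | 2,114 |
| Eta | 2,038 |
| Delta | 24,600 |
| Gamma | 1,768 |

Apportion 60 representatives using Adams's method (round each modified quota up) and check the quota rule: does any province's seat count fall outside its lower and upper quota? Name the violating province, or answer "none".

Delta

Standard quotas: Beta 22.518, Theta 2.596, Eta 2.503, Delta 30.211, Gamma 2.171.
Adams allocation: Beta 22, Theta 3, Eta 3, Delta 29, Gamma 3.
Delta has quota 30.211 (lower 30, upper 31) but receives 29 — outside the quota interval.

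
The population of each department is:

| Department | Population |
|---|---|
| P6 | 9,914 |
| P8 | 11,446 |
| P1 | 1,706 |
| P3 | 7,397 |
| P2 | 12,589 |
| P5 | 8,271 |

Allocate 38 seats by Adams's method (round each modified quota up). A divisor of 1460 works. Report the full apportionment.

P6=7, P8=8, P1=2, P3=6, P2=9, P5=6

With modified divisor 1460: modified quotas P6 6.790, P8 7.840, P1 1.168, P3 5.066, P2 8.623, P5 5.665.
Rounding up: P6 7, P8 8, P1 2, P3 6, P2 9, P5 6 (total 38).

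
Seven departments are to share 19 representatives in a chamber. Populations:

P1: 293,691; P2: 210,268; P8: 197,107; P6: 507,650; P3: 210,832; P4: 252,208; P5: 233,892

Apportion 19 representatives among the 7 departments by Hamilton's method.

Standard divisor: 1905648 ÷ 19 ≈ 100297.263.
Standard quotas: P1 2.9282, P2 2.0964, P8 1.9652, P6 5.0615, P3 2.1021, P4 2.5146, P5 2.3320.
Lower quotas: P1 2, P2 2, P8 1, P6 5, P3 2, P4 2, P5 2 (sum 16, leaving 3 seats).
Remainders in descending order: P8 0.9652, P1 0.9282, P4 0.5146, P5 0.3320, P3 0.1021, P2 0.0964, P6 0.0615.
Largest remainders: P8, P1, P4 receive the extra seats.

P1 3, P2 2, P8 2, P6 5, P3 2, P4 3, P5 2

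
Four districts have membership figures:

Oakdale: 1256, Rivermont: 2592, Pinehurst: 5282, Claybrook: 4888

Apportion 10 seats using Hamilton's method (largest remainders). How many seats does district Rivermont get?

Standard divisor: 14018 ÷ 10 ≈ 1401.8.
Standard quotas: Oakdale 0.8960, Rivermont 1.8491, Pinehurst 3.7680, Claybrook 3.4869.
Lower quotas: Oakdale 0, Rivermont 1, Pinehurst 3, Claybrook 3 (sum 7, leaving 3 seats).
Remainders in descending order: Oakdale 0.8960, Rivermont 0.8491, Pinehurst 0.7680, Claybrook 0.4869.
Largest remainders: Oakdale, Rivermont, Pinehurst receive the extra seats.
Rivermont receives 2.

2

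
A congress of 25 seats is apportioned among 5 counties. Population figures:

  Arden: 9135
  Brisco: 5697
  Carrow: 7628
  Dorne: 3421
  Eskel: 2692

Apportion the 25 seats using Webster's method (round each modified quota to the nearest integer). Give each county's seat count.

Arden 8, Brisco 5, Carrow 7, Dorne 3, Eskel 2

Standard divisor 28573/25 ≈ 1142.92; standard quotas: Arden 7.993, Brisco 4.985, Carrow 6.674, Dorne 2.993, Eskel 2.355.
Rounding to the nearest integer gives Arden 8, Brisco 5, Carrow 7, Dorne 3, Eskel 2 — total 25, matching the house size, so no adjustment is needed.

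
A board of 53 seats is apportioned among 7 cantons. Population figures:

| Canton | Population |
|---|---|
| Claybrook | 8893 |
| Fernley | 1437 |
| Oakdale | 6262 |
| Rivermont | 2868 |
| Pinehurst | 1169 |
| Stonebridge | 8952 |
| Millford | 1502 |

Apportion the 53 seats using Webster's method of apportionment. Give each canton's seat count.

Claybrook: 15, Fernley: 2, Oakdale: 11, Rivermont: 5, Pinehurst: 2, Stonebridge: 15, Millford: 3

Standard divisor 31083/53 ≈ 586.472; standard quotas: Claybrook 15.164, Fernley 2.450, Oakdale 10.677, Rivermont 4.890, Pinehurst 1.993, Stonebridge 15.264, Millford 2.561.
Rounding to the nearest integer gives Claybrook 15, Fernley 2, Oakdale 11, Rivermont 5, Pinehurst 2, Stonebridge 15, Millford 3 — total 53, matching the house size, so no adjustment is needed.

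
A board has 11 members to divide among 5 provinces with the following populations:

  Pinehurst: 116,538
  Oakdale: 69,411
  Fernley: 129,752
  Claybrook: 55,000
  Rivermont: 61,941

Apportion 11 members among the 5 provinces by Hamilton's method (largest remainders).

Pinehurst=3, Oakdale=2, Fernley=3, Claybrook=1, Rivermont=2

The standard divisor is 432642/11 ≈ 39331.091.
Standard quotas: Pinehurst 2.9630, Oakdale 1.7648, Fernley 3.2990, Claybrook 1.3984, Rivermont 1.5749.
Lower quotas: Pinehurst 2, Oakdale 1, Fernley 3, Claybrook 1, Rivermont 1 (sum 8, leaving 3 seats).
Remainders in descending order: Pinehurst 0.9630, Oakdale 0.7648, Rivermont 0.5749, Claybrook 0.3984, Fernley 0.2990.
The surplus seats go to Pinehurst, Oakdale, Rivermont.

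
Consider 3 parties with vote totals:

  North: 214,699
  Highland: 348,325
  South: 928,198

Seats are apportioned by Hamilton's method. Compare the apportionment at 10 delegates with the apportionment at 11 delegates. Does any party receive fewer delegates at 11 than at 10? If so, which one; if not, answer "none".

none

At 10 seats: North 2, Highland 2, South 6.
At 11 seats: North 2, Highland 2, South 7.
No party's allocation decreased.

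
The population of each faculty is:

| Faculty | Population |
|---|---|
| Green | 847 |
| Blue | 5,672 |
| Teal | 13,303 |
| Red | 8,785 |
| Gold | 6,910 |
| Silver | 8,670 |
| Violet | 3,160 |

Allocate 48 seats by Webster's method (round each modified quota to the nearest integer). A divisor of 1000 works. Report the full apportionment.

Green 1, Blue 6, Teal 13, Red 9, Gold 7, Silver 9, Violet 3

With modified divisor 1000: modified quotas Green 0.847, Blue 5.672, Teal 13.303, Red 8.785, Gold 6.910, Silver 8.670, Violet 3.160.
Rounding to the nearest integer: Green 1, Blue 6, Teal 13, Red 9, Gold 7, Silver 9, Violet 3 (total 48).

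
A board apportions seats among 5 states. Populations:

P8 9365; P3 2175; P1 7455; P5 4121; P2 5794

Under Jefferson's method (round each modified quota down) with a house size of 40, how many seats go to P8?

13

Standard divisor 28910/40 ≈ 722.75; standard quotas: P8 12.957, P3 3.009, P1 10.315, P5 5.702, P2 8.017.
Rounding down gives 12, 3, 10, 5, 8 = 38 seats, so the divisor must be adjusted.
With modified divisor 680: modified quotas P8 13.772, P3 3.199, P1 10.963, P5 6.060, P2 8.521.
Rounding down: P8 13, P3 3, P1 10, P5 6, P2 8 (total 40).
P8 receives 13.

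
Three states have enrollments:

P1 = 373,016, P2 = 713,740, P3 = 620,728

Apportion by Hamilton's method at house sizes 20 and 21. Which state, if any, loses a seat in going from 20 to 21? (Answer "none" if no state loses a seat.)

At 20 seats: P1 5, P2 8, P3 7.
At 21 seats: P1 4, P2 9, P3 8.
P1 drops from 5 to 4.

P1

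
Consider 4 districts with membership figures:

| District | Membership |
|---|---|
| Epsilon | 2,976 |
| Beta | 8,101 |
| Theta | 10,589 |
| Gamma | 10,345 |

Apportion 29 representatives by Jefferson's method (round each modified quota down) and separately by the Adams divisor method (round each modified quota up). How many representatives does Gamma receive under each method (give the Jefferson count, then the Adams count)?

Jefferson: Epsilon 2, Beta 7, Theta 10, Gamma 10.
Adams: Epsilon 3, Beta 7, Theta 10, Gamma 9.
Gamma gets 10 under Jefferson and 9 under Adams.

10 and 9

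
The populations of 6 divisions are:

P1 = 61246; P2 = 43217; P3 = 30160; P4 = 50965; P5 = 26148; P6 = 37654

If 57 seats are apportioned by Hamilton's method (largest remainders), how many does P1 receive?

The standard divisor is 249390/57 ≈ 4375.263.
Standard quotas: P1 13.9982, P2 9.8776, P3 6.8933, P4 11.6484, P5 5.9763, P6 8.6061.
Lower quotas: P1 13, P2 9, P3 6, P4 11, P5 5, P6 8 (sum 52, leaving 5 seats).
Remainders in descending order: P1 0.9982, P5 0.9763, P3 0.8933, P2 0.8776, P4 0.6484, P6 0.6061.
The surplus seats go to P1, P5, P3, P2, P4.
P1 receives 14.

14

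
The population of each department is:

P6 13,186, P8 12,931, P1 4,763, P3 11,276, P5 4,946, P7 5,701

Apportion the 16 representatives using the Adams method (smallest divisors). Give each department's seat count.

Standard divisor 52803/16 ≈ 3300.188; standard quotas: P6 3.996, P8 3.918, P1 1.443, P3 3.417, P5 1.499, P7 1.727.
Rounding up gives 4, 4, 2, 4, 2, 2 = 18 seats, so the divisor must be adjusted.
With modified divisor 4350: modified quotas P6 3.031, P8 2.973, P1 1.095, P3 2.592, P5 1.137, P7 1.311.
Rounding up: P6 4, P8 3, P1 2, P3 3, P5 2, P7 2 (total 16).

P6 4; P8 3; P1 2; P3 3; P5 2; P7 2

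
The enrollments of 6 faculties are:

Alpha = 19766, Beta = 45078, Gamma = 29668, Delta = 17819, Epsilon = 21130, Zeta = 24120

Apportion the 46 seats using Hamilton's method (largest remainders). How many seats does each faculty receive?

The standard divisor is 157581/46 ≈ 3425.674.
Standard quotas: Alpha 5.7700, Beta 13.1589, Gamma 8.6605, Delta 5.2016, Epsilon 6.1681, Zeta 7.0410.
Lower quotas: Alpha 5, Beta 13, Gamma 8, Delta 5, Epsilon 6, Zeta 7 (sum 44, leaving 2 seats).
Remainders in descending order: Alpha 0.7700, Gamma 0.6605, Delta 0.2016, Epsilon 0.1681, Beta 0.1589, Zeta 0.0410.
Largest remainders: Alpha, Gamma receive the extra seats.

Alpha: 6, Beta: 13, Gamma: 9, Delta: 5, Epsilon: 6, Zeta: 7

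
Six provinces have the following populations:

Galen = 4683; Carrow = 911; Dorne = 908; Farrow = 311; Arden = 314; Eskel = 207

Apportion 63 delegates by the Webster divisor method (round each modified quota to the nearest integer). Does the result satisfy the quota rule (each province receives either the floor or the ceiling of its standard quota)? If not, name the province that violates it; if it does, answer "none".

Galen

Standard quotas: Galen 40.228, Carrow 7.826, Dorne 7.800, Farrow 2.672, Arden 2.697, Eskel 1.778.
Webster allocation: Galen 39, Carrow 8, Dorne 8, Farrow 3, Arden 3, Eskel 2.
Galen has quota 40.228 (lower 40, upper 41) but receives 39 — outside the quota interval.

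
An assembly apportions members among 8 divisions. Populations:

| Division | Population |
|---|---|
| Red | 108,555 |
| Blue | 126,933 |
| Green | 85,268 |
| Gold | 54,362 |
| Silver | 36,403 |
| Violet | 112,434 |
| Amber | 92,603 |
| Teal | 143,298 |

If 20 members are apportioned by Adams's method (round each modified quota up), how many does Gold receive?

2

Standard divisor 759856/20 ≈ 37992.8; standard quotas: Red 2.857, Blue 3.341, Green 2.244, Gold 1.431, Silver 0.958, Violet 2.959, Amber 2.437, Teal 3.772.
Rounding up gives 3, 4, 3, 2, 1, 3, 3, 4 = 23 seats, so the divisor must be adjusted.
With modified divisor 47000: modified quotas Red 2.310, Blue 2.701, Green 1.814, Gold 1.157, Silver 0.775, Violet 2.392, Amber 1.970, Teal 3.049.
Rounding up: Red 3, Blue 3, Green 2, Gold 2, Silver 1, Violet 3, Amber 2, Teal 4 (total 20).
Gold receives 2.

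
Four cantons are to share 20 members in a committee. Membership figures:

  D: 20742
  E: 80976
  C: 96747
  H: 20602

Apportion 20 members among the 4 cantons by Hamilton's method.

D=2, E=7, C=9, H=2

Total 219067; standard divisor 219067/20 ≈ 10953.35.
Standard quotas: D 1.8937, E 7.3928, C 8.8326, H 1.8809.
Lower quotas: D 1, E 7, C 8, H 1 (sum 17, leaving 3 seats).
Remainders in descending order: D 0.8937, H 0.8809, C 0.8326, E 0.3928.
The surplus seats go to D, H, C.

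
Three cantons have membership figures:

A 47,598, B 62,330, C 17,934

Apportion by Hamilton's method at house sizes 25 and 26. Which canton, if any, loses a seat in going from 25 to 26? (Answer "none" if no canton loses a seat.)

C

At 25 seats: A 9, B 12, C 4.
At 26 seats: A 10, B 13, C 3.
C drops from 4 to 3.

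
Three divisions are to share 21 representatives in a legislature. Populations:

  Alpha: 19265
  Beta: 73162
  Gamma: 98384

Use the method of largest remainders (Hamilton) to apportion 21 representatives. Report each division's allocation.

Total 190811; standard divisor 190811/21 ≈ 9086.238.
Standard quotas: Alpha 2.1202, Beta 8.0520, Gamma 10.8278.
Lower quotas: Alpha 2, Beta 8, Gamma 10 (sum 20, leaving 1 seat).
Remainders in descending order: Gamma 0.8278, Alpha 0.1202, Beta 0.0520.
Largest remainder: Gamma receives the extra seat.

Alpha 2, Beta 8, Gamma 11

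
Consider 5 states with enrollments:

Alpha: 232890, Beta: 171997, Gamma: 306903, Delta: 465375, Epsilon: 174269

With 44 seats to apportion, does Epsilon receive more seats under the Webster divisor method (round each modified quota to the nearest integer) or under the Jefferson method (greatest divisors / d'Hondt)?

Webster: Alpha 7, Beta 6, Gamma 10, Delta 15, Epsilon 6.
Jefferson: Alpha 8, Beta 5, Gamma 10, Delta 16, Epsilon 5.
Epsilon gets 6 under Webster and 5 under Jefferson.

Webster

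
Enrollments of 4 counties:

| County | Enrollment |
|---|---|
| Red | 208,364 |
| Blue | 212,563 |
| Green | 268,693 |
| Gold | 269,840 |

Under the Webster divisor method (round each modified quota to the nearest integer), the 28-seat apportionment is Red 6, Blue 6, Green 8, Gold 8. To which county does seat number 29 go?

Blue

Priority for the next seat is population ÷ (current seats + 0.5).
Priorities: Red 32056.000, Blue 32702.000, Green 31610.941, Gold 31745.882.
Highest priority: Blue.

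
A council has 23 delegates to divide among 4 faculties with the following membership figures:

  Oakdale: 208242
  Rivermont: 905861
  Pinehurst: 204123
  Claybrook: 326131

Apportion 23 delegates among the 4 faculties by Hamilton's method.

Oakdale 3, Rivermont 13, Pinehurst 3, Claybrook 4

The standard divisor is 1644357/23 ≈ 71493.783.
Standard quotas: Oakdale 2.9127, Rivermont 12.6705, Pinehurst 2.8551, Claybrook 4.5617.
Lower quotas: Oakdale 2, Rivermont 12, Pinehurst 2, Claybrook 4 (sum 20, leaving 3 seats).
Remainders in descending order: Oakdale 0.9127, Pinehurst 0.8551, Rivermont 0.6705, Claybrook 0.5617.
The surplus seats go to Oakdale, Pinehurst, Rivermont.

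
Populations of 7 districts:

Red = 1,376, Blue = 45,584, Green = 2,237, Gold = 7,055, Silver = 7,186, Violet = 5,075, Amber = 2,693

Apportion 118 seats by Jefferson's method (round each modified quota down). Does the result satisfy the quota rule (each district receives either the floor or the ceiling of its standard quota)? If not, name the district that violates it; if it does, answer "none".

Blue

Standard quotas: Red 2.280, Blue 75.540, Green 3.707, Gold 11.691, Silver 11.908, Violet 8.410, Amber 4.463.
Jefferson allocation: Red 2, Blue 77, Green 3, Gold 12, Silver 12, Violet 8, Amber 4.
Blue has quota 75.540 (lower 75, upper 76) but receives 77 — outside the quota interval.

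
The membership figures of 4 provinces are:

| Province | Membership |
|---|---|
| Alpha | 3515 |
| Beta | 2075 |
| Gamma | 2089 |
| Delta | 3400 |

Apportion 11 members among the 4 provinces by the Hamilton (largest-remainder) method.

Alpha 4, Beta 2, Gamma 2, Delta 3

Standard divisor: 11079 ÷ 11 ≈ 1007.182.
Standard quotas: Alpha 3.490, Beta 2.060, Gamma 2.074, Delta 3.376.
Lower quotas: Alpha 3, Beta 2, Gamma 2, Delta 3 (sum 10, leaving 1 seat).
Remainders in descending order: Alpha 0.490, Delta 0.376, Gamma 0.074, Beta 0.060.
Largest remainder: Alpha receives the extra seat.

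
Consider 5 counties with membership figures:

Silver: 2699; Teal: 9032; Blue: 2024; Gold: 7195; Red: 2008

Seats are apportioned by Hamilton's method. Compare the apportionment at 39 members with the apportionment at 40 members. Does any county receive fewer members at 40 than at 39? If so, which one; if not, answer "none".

At 39 seats: Silver 5, Teal 15, Blue 4, Gold 12, Red 3.
At 40 seats: Silver 5, Teal 16, Blue 3, Gold 13, Red 3.
Blue drops from 4 to 3.

Blue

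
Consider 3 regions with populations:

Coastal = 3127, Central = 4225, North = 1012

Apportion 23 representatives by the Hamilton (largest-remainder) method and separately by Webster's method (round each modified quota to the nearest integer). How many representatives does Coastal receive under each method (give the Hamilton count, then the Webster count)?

Hamilton: Coastal 8, Central 12, North 3.
Webster: Coastal 9, Central 11, North 3.
Coastal gets 8 under Hamilton and 9 under Webster.

8 and 9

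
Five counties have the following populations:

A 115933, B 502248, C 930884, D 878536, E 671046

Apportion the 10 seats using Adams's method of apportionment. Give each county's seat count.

A: 1, B: 2, C: 3, D: 2, E: 2

Standard divisor 3098647/10 ≈ 309864.7; standard quotas: A 0.374, B 1.621, C 3.004, D 2.835, E 2.166.
Rounding up gives 1, 2, 4, 3, 3 = 13 seats, so the divisor must be adjusted.
With modified divisor 452400: modified quotas A 0.256, B 1.110, C 2.058, D 1.942, E 1.483.
Rounding up: A 1, B 2, C 3, D 2, E 2 (total 10).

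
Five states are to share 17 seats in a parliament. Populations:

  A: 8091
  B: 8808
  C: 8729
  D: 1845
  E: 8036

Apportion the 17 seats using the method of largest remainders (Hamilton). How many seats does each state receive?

A: 4, B: 4, C: 4, D: 1, E: 4

Total 35509; standard divisor 35509/17 ≈ 2088.765.
Standard quotas: A 3.8736, B 4.2168, C 4.1790, D 0.8833, E 3.8472.
Lower quotas: A 3, B 4, C 4, D 0, E 3 (sum 14, leaving 3 seats).
Remainders in descending order: D 0.8833, A 0.8736, E 0.8472, B 0.2168, C 0.1790.
The surplus seats go to D, A, E.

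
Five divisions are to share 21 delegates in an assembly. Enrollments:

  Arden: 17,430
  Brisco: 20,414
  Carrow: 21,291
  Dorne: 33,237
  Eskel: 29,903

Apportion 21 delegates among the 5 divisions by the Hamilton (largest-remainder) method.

Total 122275; standard divisor 122275/21 ≈ 5822.619.
Standard quotas: Arden 2.9935, Brisco 3.5060, Carrow 3.6566, Dorne 5.7083, Eskel 5.1357.
Lower quotas: Arden 2, Brisco 3, Carrow 3, Dorne 5, Eskel 5 (sum 18, leaving 3 seats).
Remainders in descending order: Arden 0.9935, Dorne 0.7083, Carrow 0.6566, Brisco 0.5060, Eskel 0.1357.
The surplus seats go to Arden, Dorne, Carrow.

Arden=3; Brisco=3; Carrow=4; Dorne=6; Eskel=5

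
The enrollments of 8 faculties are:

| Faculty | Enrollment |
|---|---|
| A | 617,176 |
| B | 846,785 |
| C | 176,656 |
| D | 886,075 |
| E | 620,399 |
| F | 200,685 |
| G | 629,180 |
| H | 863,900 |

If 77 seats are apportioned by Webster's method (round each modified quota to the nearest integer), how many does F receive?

3

Standard divisor 4840856/77 ≈ 62868.26; standard quotas: A 9.817, B 13.469, C 2.810, D 14.094, E 9.868, F 3.192, G 10.008, H 13.741.
Rounding to the nearest integer gives A 10, B 13, C 3, D 14, E 10, F 3, G 10, H 14 — total 77, matching the house size, so no adjustment is needed.
F receives 3.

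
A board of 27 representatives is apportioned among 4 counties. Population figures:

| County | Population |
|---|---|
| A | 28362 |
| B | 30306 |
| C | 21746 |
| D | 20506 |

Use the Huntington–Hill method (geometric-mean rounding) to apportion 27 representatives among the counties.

With divisor 3767: modified quotas A 7.529, B 8.045, C 5.773, D 5.444.
Geometric-mean thresholds: A √(7·8)=7.483, B √(8·9)=8.485, C √(5·6)=5.477, D √(5·6)=5.477.
Each quota rounded against its threshold gives A 8, B 8, C 6, D 5 (total 27).

A 8, B 8, C 6, D 5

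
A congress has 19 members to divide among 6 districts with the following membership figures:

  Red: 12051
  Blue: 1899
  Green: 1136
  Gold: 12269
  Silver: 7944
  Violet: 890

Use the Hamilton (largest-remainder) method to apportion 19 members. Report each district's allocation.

Standard divisor: 36189 ÷ 19 ≈ 1904.684.
Standard quotas: Red 6.3270, Blue 0.9970, Green 0.5964, Gold 6.4415, Silver 4.1708, Violet 0.4673.
Lower quotas: Red 6, Blue 0, Green 0, Gold 6, Silver 4, Violet 0 (sum 16, leaving 3 seats).
Remainders in descending order: Blue 0.9970, Green 0.5964, Violet 0.4673, Gold 0.4415, Red 0.3270, Silver 0.1708.
The surplus seats go to Blue, Green, Violet.

Red 6; Blue 1; Green 1; Gold 6; Silver 4; Violet 1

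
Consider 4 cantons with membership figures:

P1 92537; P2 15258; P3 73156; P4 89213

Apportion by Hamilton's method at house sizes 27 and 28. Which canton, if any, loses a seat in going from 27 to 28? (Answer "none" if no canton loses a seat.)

P2

At 27 seats: P1 9, P2 2, P3 7, P4 9.
At 28 seats: P1 10, P2 1, P3 8, P4 9.
P2 drops from 2 to 1.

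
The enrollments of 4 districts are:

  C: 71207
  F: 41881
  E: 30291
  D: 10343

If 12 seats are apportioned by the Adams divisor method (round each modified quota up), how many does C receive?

Standard divisor 153722/12 ≈ 12810.167; standard quotas: C 5.559, F 3.269, E 2.365, D 0.807.
Rounding up gives 6, 4, 3, 1 = 14 seats, so the divisor must be adjusted.
With modified divisor 14700: modified quotas C 4.844, F 2.849, E 2.061, D 0.704.
Rounding up: C 5, F 3, E 3, D 1 (total 12).
C receives 5.

5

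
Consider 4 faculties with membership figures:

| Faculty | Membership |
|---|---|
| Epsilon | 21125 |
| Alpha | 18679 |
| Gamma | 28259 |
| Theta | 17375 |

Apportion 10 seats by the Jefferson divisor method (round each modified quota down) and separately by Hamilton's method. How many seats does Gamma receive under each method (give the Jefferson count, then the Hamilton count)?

4 and 3

Jefferson: Epsilon 2, Alpha 2, Gamma 4, Theta 2.
Hamilton: Epsilon 3, Alpha 2, Gamma 3, Theta 2.
Gamma gets 4 under Jefferson and 3 under Hamilton.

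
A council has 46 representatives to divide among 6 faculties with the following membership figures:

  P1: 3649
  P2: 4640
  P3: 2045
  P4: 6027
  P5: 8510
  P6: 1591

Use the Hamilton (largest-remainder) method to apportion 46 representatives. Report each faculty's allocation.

Total 26462; standard divisor 26462/46 ≈ 575.261.
Standard quotas: P1 6.3432, P2 8.0659, P3 3.5549, P4 10.4770, P5 14.7933, P6 2.7657.
Lower quotas: P1 6, P2 8, P3 3, P4 10, P5 14, P6 2 (sum 43, leaving 3 seats).
Remainders in descending order: P5 0.7933, P6 0.7657, P3 0.5549, P4 0.4770, P1 0.3432, P2 0.0659.
Largest remainders: P5, P6, P3 receive the extra seats.

P1 6, P2 8, P3 4, P4 10, P5 15, P6 3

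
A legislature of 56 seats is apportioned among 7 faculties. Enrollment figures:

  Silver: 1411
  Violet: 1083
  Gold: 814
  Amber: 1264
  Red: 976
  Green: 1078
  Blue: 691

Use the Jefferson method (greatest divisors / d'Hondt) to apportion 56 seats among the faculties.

Silver 11; Violet 8; Gold 6; Amber 10; Red 8; Green 8; Blue 5

Standard divisor 7317/56 ≈ 130.661; standard quotas: Silver 10.799, Violet 8.289, Gold 6.230, Amber 9.674, Red 7.470, Green 8.250, Blue 5.289.
Rounding down gives 10, 8, 6, 9, 7, 8, 5 = 53 seats, so the divisor must be adjusted.
With modified divisor 121: modified quotas Silver 11.661, Violet 8.950, Gold 6.727, Amber 10.446, Red 8.066, Green 8.909, Blue 5.711.
Rounding down: Silver 11, Violet 8, Gold 6, Amber 10, Red 8, Green 8, Blue 5 (total 56).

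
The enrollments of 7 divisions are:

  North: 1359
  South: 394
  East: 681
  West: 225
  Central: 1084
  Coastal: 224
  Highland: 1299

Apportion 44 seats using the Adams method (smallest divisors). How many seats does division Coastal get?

2

Standard divisor 5266/44 ≈ 119.682; standard quotas: North 11.355, South 3.292, East 5.690, West 1.880, Central 9.057, Coastal 1.872, Highland 10.854.
Rounding up gives 12, 4, 6, 2, 10, 2, 11 = 47 seats, so the divisor must be adjusted.
With modified divisor 130.33: modified quotas North 10.427, South 3.023, East 5.225, West 1.726, Central 8.317, Coastal 1.719, Highland 9.967.
Rounding up: North 11, South 4, East 6, West 2, Central 9, Coastal 2, Highland 10 (total 44).
Coastal receives 2.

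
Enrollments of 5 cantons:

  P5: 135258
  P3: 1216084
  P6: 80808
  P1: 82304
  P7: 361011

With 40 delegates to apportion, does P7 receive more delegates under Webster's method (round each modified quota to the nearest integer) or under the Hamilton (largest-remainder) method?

Webster

Webster: P5 3, P3 25, P6 2, P1 2, P7 8.
Hamilton: P5 3, P3 26, P6 2, P1 2, P7 7.
P7 gets 8 under Webster and 7 under Hamilton.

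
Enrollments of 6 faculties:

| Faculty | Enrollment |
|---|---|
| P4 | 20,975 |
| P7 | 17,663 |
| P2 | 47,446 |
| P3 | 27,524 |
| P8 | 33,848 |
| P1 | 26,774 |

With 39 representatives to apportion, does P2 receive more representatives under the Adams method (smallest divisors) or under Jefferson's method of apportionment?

Adams: P4 5, P7 4, P2 10, P3 6, P8 8, P1 6.
Jefferson: P4 4, P7 4, P2 11, P3 6, P8 8, P1 6.
P2 gets 10 under Adams and 11 under Jefferson.

Jefferson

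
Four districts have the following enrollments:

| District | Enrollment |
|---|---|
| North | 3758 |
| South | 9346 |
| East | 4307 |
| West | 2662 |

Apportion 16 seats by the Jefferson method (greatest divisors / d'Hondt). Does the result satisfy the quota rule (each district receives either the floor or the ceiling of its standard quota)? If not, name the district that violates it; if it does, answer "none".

Standard quotas: North 2.995, South 7.450, East 3.433, West 2.122.
Jefferson allocation: North 3, South 8, East 3, West 2.
Every allocation lies between the lower and upper quota.

none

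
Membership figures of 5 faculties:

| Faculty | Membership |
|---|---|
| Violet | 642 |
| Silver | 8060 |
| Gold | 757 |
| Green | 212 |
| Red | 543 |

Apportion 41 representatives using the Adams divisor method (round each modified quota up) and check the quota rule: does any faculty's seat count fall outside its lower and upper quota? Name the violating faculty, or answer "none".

Standard quotas: Violet 2.577, Silver 32.354, Gold 3.039, Green 0.851, Red 2.180.
Adams allocation: Violet 3, Silver 31, Gold 3, Green 1, Red 3.
Silver has quota 32.354 (lower 32, upper 33) but receives 31 — outside the quota interval.

Silver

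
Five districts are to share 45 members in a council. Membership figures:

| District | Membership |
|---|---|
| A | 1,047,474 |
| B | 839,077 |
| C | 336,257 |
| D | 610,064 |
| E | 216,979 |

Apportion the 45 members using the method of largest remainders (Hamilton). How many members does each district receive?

Standard divisor: 3049851 ÷ 45 ≈ 67774.467.
Standard quotas: A 15.4553, B 12.3804, C 4.9614, D 9.0014, E 3.2015.
Lower quotas: A 15, B 12, C 4, D 9, E 3 (sum 43, leaving 2 seats).
Remainders in descending order: C 0.9614, A 0.4553, B 0.3804, E 0.2015, D 0.0014.
Largest remainders: C, A receive the extra seats.

A 16; B 12; C 5; D 9; E 3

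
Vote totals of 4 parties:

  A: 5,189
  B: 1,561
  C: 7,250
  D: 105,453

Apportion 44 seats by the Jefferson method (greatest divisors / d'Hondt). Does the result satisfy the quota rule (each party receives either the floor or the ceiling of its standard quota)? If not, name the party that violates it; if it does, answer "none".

D

Standard quotas: A 1.911, B 0.575, C 2.671, D 38.843.
Jefferson allocation: A 2, B 0, C 2, D 40.
D has quota 38.843 (lower 38, upper 39) but receives 40 — outside the quota interval.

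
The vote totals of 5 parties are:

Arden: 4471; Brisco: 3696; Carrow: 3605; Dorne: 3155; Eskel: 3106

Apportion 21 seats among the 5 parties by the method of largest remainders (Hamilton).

Arden 5, Brisco 4, Carrow 4, Dorne 4, Eskel 4

Total 18033; standard divisor 18033/21 ≈ 858.714.
Standard quotas: Arden 5.207, Brisco 4.304, Carrow 4.198, Dorne 3.674, Eskel 3.617.
Lower quotas: Arden 5, Brisco 4, Carrow 4, Dorne 3, Eskel 3 (sum 19, leaving 2 seats).
Remainders in descending order: Dorne 0.674, Eskel 0.617, Brisco 0.304, Arden 0.207, Carrow 0.198.
The surplus seats go to Dorne, Eskel.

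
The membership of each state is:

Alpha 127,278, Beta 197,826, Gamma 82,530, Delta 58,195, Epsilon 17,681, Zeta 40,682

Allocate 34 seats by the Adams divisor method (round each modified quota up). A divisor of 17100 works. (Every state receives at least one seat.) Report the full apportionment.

With modified divisor 17100: modified quotas Alpha 7.443, Beta 11.569, Gamma 4.826, Delta 3.403, Epsilon 1.034, Zeta 2.379.
Rounding up: Alpha 8, Beta 12, Gamma 5, Delta 4, Epsilon 2, Zeta 3 (total 34).

Alpha: 8; Beta: 12; Gamma: 5; Delta: 4; Epsilon: 2; Zeta: 3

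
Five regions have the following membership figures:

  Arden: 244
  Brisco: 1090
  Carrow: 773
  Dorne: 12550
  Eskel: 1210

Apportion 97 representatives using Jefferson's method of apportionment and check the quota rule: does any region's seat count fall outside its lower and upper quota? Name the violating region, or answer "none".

Dorne

Standard quotas: Arden 1.492, Brisco 6.664, Carrow 4.726, Dorne 76.722, Eskel 7.397.
Jefferson allocation: Arden 1, Brisco 6, Carrow 4, Dorne 79, Eskel 7.
Dorne has quota 76.722 (lower 76, upper 77) but receives 79 — outside the quota interval.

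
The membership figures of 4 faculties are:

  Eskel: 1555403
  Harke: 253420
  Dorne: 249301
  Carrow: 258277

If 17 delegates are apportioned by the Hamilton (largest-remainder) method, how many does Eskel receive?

Total 2316401; standard divisor 2316401/17 ≈ 136258.882.
Standard quotas: Eskel 11.4151, Harke 1.8598, Dorne 1.8296, Carrow 1.8955.
Lower quotas: Eskel 11, Harke 1, Dorne 1, Carrow 1 (sum 14, leaving 3 seats).
Remainders in descending order: Carrow 0.8955, Harke 0.8598, Dorne 0.8296, Eskel 0.4151.
The surplus seats go to Carrow, Harke, Dorne.
Eskel receives 11.

11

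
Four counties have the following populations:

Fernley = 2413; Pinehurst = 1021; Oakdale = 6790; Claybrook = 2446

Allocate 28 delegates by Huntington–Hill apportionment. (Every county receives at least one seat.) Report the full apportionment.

With divisor 444: modified quotas Fernley 5.435, Pinehurst 2.300, Oakdale 15.293, Claybrook 5.509.
Geometric-mean thresholds: Fernley √(5·6)=5.477, Pinehurst √(2·3)=2.449, Oakdale √(15·16)=15.492, Claybrook √(5·6)=5.477.
Each quota rounded against its threshold gives Fernley 5, Pinehurst 2, Oakdale 15, Claybrook 6 (total 28).

Fernley: 5, Pinehurst: 2, Oakdale: 15, Claybrook: 6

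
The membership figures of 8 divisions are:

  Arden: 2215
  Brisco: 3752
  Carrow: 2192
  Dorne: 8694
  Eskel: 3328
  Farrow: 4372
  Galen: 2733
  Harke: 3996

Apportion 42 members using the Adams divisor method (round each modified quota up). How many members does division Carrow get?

Standard divisor 31282/42 ≈ 744.81; standard quotas: Arden 2.974, Brisco 5.038, Carrow 2.943, Dorne 11.673, Eskel 4.468, Farrow 5.870, Galen 3.669, Harke 5.365.
Rounding up gives 3, 6, 3, 12, 5, 6, 4, 6 = 45 seats, so the divisor must be adjusted.
With modified divisor 820: modified quotas Arden 2.701, Brisco 4.576, Carrow 2.673, Dorne 10.602, Eskel 4.059, Farrow 5.332, Galen 3.333, Harke 4.873.
Rounding up: Arden 3, Brisco 5, Carrow 3, Dorne 11, Eskel 5, Farrow 6, Galen 4, Harke 5 (total 42).
Carrow receives 3.

3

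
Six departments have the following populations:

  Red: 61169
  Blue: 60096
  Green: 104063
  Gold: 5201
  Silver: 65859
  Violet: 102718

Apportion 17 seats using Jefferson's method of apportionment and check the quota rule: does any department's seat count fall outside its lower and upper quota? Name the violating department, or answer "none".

Standard quotas: Red 2.606, Blue 2.560, Green 4.433, Gold 0.222, Silver 2.805, Violet 4.375.
Jefferson allocation: Red 2, Blue 2, Green 5, Gold 0, Silver 3, Violet 5.
Every allocation lies between the lower and upper quota.

none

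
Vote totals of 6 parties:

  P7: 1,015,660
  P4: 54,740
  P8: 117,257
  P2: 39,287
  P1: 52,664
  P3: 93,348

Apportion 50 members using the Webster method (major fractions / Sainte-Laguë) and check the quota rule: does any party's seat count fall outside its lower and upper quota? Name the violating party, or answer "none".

P7

Standard quotas: P7 36.988, P4 1.994, P8 4.270, P2 1.431, P1 1.918, P3 3.400.
Webster allocation: P7 38, P4 2, P8 4, P2 1, P1 2, P3 3.
P7 has quota 36.988 (lower 36, upper 37) but receives 38 — outside the quota interval.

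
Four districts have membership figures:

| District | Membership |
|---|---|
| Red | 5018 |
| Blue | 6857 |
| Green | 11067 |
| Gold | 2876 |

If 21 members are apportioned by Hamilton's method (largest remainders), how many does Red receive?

4

Total 25818; standard divisor 25818/21 ≈ 1229.429.
Standard quotas: Red 4.0816, Blue 5.5774, Green 9.0017, Gold 2.3393.
Lower quotas: Red 4, Blue 5, Green 9, Gold 2 (sum 20, leaving 1 seat).
Remainders in descending order: Blue 0.5774, Gold 0.3393, Red 0.0816, Green 0.0017.
The surplus seat goes to Blue.
Red receives 4.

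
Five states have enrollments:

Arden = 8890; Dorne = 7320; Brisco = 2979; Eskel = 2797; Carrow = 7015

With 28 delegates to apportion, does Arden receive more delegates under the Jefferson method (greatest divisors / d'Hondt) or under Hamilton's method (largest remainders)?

Jefferson

Jefferson: Arden 9, Dorne 7, Brisco 3, Eskel 2, Carrow 7.
Hamilton: Arden 8, Dorne 7, Brisco 3, Eskel 3, Carrow 7.
Arden gets 9 under Jefferson and 8 under Hamilton.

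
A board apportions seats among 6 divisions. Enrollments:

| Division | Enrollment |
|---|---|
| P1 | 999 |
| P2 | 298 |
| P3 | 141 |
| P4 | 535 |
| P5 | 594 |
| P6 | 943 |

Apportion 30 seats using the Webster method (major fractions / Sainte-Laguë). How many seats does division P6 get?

8

Standard divisor 3510/30 ≈ 117; standard quotas: P1 8.538, P2 2.547, P3 1.205, P4 4.573, P5 5.077, P6 8.060.
Rounding to the nearest integer gives 9, 3, 1, 5, 5, 8 = 31 seats, so the divisor must be adjusted.
With modified divisor 118: modified quotas P1 8.466, P2 2.525, P3 1.195, P4 4.534, P5 5.034, P6 7.992.
Rounding to the nearest integer: P1 8, P2 3, P3 1, P4 5, P5 5, P6 8 (total 30).
P6 receives 8.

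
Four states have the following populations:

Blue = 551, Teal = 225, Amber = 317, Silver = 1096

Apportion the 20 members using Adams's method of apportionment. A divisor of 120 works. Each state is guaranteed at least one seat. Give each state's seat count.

With modified divisor 120: modified quotas Blue 4.592, Teal 1.875, Amber 2.642, Silver 9.133.
Rounding up: Blue 5, Teal 2, Amber 3, Silver 10 (total 20).

Blue 5, Teal 2, Amber 3, Silver 10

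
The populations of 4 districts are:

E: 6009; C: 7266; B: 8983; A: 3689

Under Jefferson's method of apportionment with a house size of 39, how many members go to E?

9

Standard divisor 25947/39 ≈ 665.308; standard quotas: E 9.032, C 10.921, B 13.502, A 5.545.
Rounding down gives 9, 10, 13, 5 = 37 seats, so the divisor must be adjusted.
With modified divisor 630: modified quotas E 9.538, C 11.533, B 14.259, A 5.856.
Rounding down: E 9, C 11, B 14, A 5 (total 39).
E receives 9.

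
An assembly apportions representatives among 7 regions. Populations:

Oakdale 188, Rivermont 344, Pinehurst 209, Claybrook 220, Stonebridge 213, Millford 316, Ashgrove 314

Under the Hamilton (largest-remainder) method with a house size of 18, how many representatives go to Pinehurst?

Standard divisor: 1804 ÷ 18 ≈ 100.222.
Standard quotas: Oakdale 1.876, Rivermont 3.432, Pinehurst 2.085, Claybrook 2.195, Stonebridge 2.125, Millford 3.153, Ashgrove 3.133.
Lower quotas: Oakdale 1, Rivermont 3, Pinehurst 2, Claybrook 2, Stonebridge 2, Millford 3, Ashgrove 3 (sum 16, leaving 2 seats).
Remainders in descending order: Oakdale 0.876, Rivermont 0.432, Claybrook 0.195, Millford 0.153, Ashgrove 0.133, Stonebridge 0.125, Pinehurst 0.085.
Largest remainders: Oakdale, Rivermont receive the extra seats.
Pinehurst receives 2.

2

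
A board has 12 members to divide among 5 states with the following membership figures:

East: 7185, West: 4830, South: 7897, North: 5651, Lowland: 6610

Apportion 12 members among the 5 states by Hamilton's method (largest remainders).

The standard divisor is 32173/12 ≈ 2681.083.
Standard quotas: East 2.6799, West 1.8015, South 2.9455, North 2.1077, Lowland 2.4654.
Lower quotas: East 2, West 1, South 2, North 2, Lowland 2 (sum 9, leaving 3 seats).
Remainders in descending order: South 0.9455, West 0.8015, East 0.6799, Lowland 0.4654, North 0.1077.
The surplus seats go to South, West, East.

East 3, West 2, South 3, North 2, Lowland 2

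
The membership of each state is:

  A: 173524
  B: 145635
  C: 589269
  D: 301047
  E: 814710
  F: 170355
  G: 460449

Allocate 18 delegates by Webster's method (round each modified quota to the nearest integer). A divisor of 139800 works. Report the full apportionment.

With modified divisor 139800: modified quotas A 1.241, B 1.042, C 4.215, D 2.153, E 5.828, F 1.219, G 3.294.
Rounding to the nearest integer: A 1, B 1, C 4, D 2, E 6, F 1, G 3 (total 18).

A=1; B=1; C=4; D=2; E=6; F=1; G=3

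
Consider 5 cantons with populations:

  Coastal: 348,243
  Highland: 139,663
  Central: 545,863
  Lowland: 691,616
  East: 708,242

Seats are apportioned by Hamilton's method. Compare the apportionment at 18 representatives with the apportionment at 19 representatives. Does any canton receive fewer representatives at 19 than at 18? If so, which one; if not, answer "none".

At 18 seats: Coastal 3, Highland 1, Central 4, Lowland 5, East 5.
At 19 seats: Coastal 3, Highland 1, Central 4, Lowland 5, East 6.
No canton's allocation decreased.

none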